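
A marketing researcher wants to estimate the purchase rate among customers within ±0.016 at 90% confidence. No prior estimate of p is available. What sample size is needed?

Conservative approach: use p = 0.5 (maximizes p(1-p) = 0.25). n = z²(0.25)/E² = 1.645²×0.25/0.016² = 2642.6 → n = 2643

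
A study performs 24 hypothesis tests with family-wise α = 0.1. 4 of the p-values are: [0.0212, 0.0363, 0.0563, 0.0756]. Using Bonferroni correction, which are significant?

Bonferroni α = 0.1/24 = 0.00417. None of the given p-values are significant.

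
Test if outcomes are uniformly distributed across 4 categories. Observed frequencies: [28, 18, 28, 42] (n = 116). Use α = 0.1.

Expected = 29 each. χ² = Σ(O-E)²/E = 10.069. df = 3, critical value = 6.251. Reject H₀.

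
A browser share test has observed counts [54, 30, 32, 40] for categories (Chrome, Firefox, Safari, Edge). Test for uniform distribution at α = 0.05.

Expected = 39 each. χ² = Σ(O-E)²/E = 9.128. df = 3, critical value = 7.815. Reject H₀.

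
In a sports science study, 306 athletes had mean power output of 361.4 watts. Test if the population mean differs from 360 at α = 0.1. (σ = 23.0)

z = (x̄ - μ₀)/(σ/√n) = (361.4 - 360)/(23.0/√306) = 1.065. Critical value: ±1.645. Since |1.065| ≤ 1.645, Fail to reject H₀.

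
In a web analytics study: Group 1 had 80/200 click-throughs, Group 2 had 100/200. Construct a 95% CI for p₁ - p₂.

p̂₁ = 0.4, p̂₂ = 0.5. Difference = -0.1. CI = (-0.197, -0.003)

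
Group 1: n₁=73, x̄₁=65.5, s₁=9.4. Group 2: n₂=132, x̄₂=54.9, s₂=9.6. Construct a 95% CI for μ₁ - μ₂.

Difference = 10.6. SE = √(9.4²/73 + 9.6²/132) = 1.382. CI = (7.89, 13.31)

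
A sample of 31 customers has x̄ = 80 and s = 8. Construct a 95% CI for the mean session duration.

CI = x̄ ± t*(s/√n) = 80 ± 2.042(8/√31) = (77.07, 82.93)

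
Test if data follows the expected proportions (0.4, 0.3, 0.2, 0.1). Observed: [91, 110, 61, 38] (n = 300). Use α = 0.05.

Expected: [120.0, 90.0, 60.0, 30.0]. χ² = 13.603. df = 3, critical = 7.815. Reject H₀.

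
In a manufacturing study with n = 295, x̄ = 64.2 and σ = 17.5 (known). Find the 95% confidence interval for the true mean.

CI = x̄ ± z*(σ/√n) = 64.2 ± 1.96(17.5/√295) = 64.2 ± 2.0 = (62.2, 66.2)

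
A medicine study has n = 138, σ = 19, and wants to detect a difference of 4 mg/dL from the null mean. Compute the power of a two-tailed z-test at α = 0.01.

SE = σ/√n = 19/√138 = 1.617. Non-centrality λ = d/SE = 4/1.617 = 2.473. Power ≈ Φ(λ - z_{α/2}) = Φ(2.473 - 2.576) = Φ(-0.103) = 0.459.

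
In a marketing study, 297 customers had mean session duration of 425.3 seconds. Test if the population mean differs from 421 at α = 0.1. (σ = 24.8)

z = (x̄ - μ₀)/(σ/√n) = (425.3 - 421)/(24.8/√297) = 2.988. Critical value: ±1.645. Since |2.988| > 1.645, Reject H₀.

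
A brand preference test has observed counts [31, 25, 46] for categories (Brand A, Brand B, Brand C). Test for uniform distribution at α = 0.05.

Expected = 34 each. χ² = Σ(O-E)²/E = 6.882. df = 2, critical value = 5.991. Reject H₀.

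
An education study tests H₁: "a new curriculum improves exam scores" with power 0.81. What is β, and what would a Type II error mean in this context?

β = 1 - power = 1 - 0.81 = 0.19. A Type II error is failing to reject H₀ when H₀ is false (false negative) — here, failing to conclude that a new curriculum improves exam scores when in fact it is true. Consequence: keeping the old curriculum when the new one would have helped students.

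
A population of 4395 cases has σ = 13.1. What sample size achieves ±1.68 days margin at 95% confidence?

Without FPC: n₀ = (1.96×13.1/1.68)² = 233.58. With FPC: n = n₀N/(n₀+N-1) = 221.8 → n = 222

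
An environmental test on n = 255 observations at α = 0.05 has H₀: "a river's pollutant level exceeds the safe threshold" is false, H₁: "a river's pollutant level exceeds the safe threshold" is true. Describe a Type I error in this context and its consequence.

Type I error: rejecting H₀ when it is true — concluding that a river's pollutant level exceeds the safe threshold when in fact it is not. Consequence: shutting down a compliant factory unnecessarily.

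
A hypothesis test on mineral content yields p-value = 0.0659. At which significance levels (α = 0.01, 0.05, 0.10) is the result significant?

p = 0.0659. Significant at: α = 0.1.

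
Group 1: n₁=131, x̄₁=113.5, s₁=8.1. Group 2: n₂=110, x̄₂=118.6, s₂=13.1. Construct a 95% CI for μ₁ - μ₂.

Difference = -5.1. SE = √(8.1²/131 + 13.1²/110) = 1.436. CI = (-7.91, -2.29)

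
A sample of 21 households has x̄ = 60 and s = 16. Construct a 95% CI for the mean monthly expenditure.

CI = x̄ ± t*(s/√n) = 60 ± 2.086(16/√21) = (52.72, 67.28)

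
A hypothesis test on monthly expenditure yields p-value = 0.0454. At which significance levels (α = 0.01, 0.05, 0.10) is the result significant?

p = 0.0454. Significant at: α = 0.05, 0.1.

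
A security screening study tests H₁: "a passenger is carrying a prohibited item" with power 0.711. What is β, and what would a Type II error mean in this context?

β = 1 - power = 1 - 0.711 = 0.289. A Type II error is failing to reject H₀ when H₀ is false (false negative) — here, failing to conclude that a passenger is carrying a prohibited item when in fact it is true. Consequence: letting a prohibited item through — security breach.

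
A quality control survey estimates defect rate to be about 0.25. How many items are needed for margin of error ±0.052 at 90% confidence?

n = z²p(1-p)/E² = 1.645²×0.25×0.75/0.052² = 187.6 → n = 188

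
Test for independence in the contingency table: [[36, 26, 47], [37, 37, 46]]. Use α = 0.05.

χ² = 1.42. df = 2, critical = 5.991. Fail to reject H₀. No evidence of dependence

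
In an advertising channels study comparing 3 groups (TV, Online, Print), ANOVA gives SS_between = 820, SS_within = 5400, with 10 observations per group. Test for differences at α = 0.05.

df_between = 2, df_within = 27. F = MS_between/MS_within = 410.0/200.0 = 2.05. F_crit ≈ 3.354. Fail to reject H₀.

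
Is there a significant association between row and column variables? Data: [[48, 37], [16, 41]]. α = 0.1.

χ² = 11.116. df = 1, critical = 2.706. Reject H₀. Variables are dependent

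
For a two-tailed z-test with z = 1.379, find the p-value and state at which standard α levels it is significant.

p = 2·P(Z > |1.379|) = 2·(1 - Φ(1.379)) ≈ 0.1679. Not significant at any standard level.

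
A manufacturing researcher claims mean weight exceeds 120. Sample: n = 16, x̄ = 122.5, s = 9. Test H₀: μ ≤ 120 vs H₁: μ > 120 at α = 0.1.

t = (122.5 - 120)/(9/√16) = 1.111, df = 15. Critical t = 1.341. Fail to reject H₀.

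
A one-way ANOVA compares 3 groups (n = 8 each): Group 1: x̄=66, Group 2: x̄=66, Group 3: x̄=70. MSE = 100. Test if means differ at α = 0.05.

Grand mean = 67.33. SS_between = 85.33, MS_between = 42.67. F = 0.427, F_crit ≈ 3.467. Fail to reject H₀.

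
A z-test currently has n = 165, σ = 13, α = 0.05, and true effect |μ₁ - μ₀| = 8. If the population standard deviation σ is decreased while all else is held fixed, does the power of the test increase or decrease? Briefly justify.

Power increases: a smaller σ shrinks the standard error σ/√n, moving the sampling distribution under H₁ further from the critical value.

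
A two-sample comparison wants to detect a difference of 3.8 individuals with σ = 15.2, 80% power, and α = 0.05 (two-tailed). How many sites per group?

n per group = 2(z_α/2 + z_β)²σ²/d² = 2×(1.96 + 0.84)²×15.2²/3.8² = 250.9 → n = 251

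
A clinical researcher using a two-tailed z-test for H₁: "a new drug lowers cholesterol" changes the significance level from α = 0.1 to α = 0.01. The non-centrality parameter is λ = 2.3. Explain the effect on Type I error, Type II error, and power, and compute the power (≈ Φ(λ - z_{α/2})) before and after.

Decreasing α from 0.1 to 0.01:
• Type I error rate decreases (α is the Type I rate by definition).
• Critical value moves from z_{α/2} = 1.645 to 2.576, so power = Φ(λ - z_{α/2}) goes from Φ(2.3 - 1.645) = 0.744 to Φ(2.3 - 2.576) = 0.391.
• Type II error rate β = 1 - power therefore increases (0.256 → 0.609).
Appropriate when false positives are costly — here, approving an ineffective drug — patients take a useless medication and may skip effective alternatives.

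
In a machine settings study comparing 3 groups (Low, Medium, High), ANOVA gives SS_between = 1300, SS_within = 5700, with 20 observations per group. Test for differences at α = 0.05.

df_between = 2, df_within = 57. F = MS_between/MS_within = 650.0/100.0 = 6.5. F_crit ≈ 3.159. Reject H₀. At least one mean differs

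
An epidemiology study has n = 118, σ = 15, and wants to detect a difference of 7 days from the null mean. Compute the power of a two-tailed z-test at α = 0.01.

SE = σ/√n = 15/√118 = 1.381. Non-centrality λ = d/SE = 7/1.381 = 5.069. Power ≈ Φ(λ - z_{α/2}) = Φ(5.069 - 2.576) = Φ(2.493) = 0.994.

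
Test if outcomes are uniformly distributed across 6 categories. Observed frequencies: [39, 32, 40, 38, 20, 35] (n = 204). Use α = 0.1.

Expected = 34 each. χ² = Σ(O-E)²/E = 8.176. df = 5, critical value = 9.236. Fail to reject H₀.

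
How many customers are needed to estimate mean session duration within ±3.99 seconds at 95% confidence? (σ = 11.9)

n = (z*σ/E)² = (1.96×11.9/3.99)² = 34.2 → n = 35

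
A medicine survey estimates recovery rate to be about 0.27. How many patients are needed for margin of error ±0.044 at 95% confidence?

n = z²p(1-p)/E² = 1.96²×0.27×0.73/0.044² = 391.1 → n = 392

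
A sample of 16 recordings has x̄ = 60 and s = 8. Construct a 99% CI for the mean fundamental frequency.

CI = x̄ ± t*(s/√n) = 60 ± 2.947(8/√16) = (54.11, 65.89)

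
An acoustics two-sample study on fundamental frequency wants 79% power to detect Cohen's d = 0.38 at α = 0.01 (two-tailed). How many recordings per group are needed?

z_{α/2} = 2.576, z_β = Φ⁻¹(0.79) = 0.806. For small effect (d = 0.38): n per group = 2(z_{α/2} + z_β)²/d² = 2(2.576 + 0.806)²/0.38² = 158.4 → 159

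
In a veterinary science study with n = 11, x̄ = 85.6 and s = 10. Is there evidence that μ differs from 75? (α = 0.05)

t = (x̄ - μ₀)/(s/√n) = (85.6 - 75)/(10/√11) = 3.516. df = 10, critical t = ±2.228. Reject H₀.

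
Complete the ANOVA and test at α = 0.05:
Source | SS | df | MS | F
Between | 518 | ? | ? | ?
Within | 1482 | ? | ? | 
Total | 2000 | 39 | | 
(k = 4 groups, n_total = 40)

df_between = 3, df_within = 36. MS_between = 172.67, MS_within = 41.17. F = 4.194, F_crit ≈ 2.866. Reject H₀.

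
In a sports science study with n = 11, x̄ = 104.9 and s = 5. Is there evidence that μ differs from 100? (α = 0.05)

t = (x̄ - μ₀)/(s/√n) = (104.9 - 100)/(5/√11) = 3.25. df = 10, critical t = ±2.228. Reject H₀.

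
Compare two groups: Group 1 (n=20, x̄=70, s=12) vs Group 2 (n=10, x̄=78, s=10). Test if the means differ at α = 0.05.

Pooled sp = 11.4. t = -1.813, df = 28. Critical t = ±2.048. Fail to reject H₀.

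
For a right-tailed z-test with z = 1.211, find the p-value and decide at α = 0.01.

p = P(Z > 1.211) = 1 - Φ(1.211) ≈ 0.1129. Since p ≥ 0.01, fail to reject H₀ (not significant) at α = 0.01.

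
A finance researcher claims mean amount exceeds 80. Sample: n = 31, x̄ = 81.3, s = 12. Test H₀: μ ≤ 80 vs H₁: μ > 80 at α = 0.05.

t = (81.3 - 80)/(12/√31) = 0.603, df = 30. Critical t = 1.697. Fail to reject H₀.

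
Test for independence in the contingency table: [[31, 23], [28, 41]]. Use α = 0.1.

χ² = 3.437. df = 1, critical = 2.706. Reject H₀. Variables are dependent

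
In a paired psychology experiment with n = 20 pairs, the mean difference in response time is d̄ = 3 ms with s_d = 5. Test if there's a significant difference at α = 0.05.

t = d̄/(s_d/√n) = 3/(5/√20) = 2.683. df = 19, critical t = ±2.093. Reject H₀.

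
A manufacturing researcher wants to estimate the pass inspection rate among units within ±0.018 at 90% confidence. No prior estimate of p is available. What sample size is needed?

Conservative approach: use p = 0.5 (maximizes p(1-p) = 0.25). n = z²(0.25)/E² = 1.645²×0.25/0.018² = 2088.0 → n = 2088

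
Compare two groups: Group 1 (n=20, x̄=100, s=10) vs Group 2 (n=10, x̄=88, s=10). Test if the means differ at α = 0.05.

Pooled sp = 10.0. t = 3.098, df = 28. Critical t = ±2.048. Reject H₀.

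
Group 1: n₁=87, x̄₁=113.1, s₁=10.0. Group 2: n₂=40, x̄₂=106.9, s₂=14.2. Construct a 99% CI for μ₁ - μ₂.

Difference = 6.2. SE = √(10.0²/87 + 14.2²/40) = 2.488. CI = (-0.21, 12.61)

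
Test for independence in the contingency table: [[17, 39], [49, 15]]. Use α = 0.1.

χ² = 25.763. df = 1, critical = 2.706. Reject H₀. Variables are dependent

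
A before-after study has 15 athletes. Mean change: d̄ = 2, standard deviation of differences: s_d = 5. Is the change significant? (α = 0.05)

t = d̄/(s_d/√n) = 2/(5/√15) = 1.549. df = 14, critical t = ±2.145. Fail to reject H₀.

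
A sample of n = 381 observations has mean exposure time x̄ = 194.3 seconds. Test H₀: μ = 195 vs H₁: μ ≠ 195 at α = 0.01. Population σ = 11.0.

z = (x̄ - μ₀)/(σ/√n) = (194.3 - 195)/(11.0/√381) = -1.242. Critical value: ±2.576. Since |-1.242| ≤ 2.576, Fail to reject H₀.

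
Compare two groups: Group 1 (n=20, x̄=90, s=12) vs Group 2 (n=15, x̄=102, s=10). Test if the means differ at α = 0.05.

Pooled sp = 11.2. t = -3.138, df = 33. Critical t = ±2.035. Reject H₀.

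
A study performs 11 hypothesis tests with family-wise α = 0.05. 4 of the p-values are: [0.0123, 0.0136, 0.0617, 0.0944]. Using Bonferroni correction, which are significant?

Bonferroni α = 0.05/11 = 0.00455. None of the given p-values are significant.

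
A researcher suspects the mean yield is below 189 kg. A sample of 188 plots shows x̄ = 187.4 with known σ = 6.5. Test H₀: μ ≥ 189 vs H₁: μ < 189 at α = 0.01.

z = -3.375. Critical value: -2.33. Reject H₀.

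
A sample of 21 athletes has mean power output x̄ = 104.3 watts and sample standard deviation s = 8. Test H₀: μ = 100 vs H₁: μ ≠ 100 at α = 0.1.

t = (x̄ - μ₀)/(s/√n) = (104.3 - 100)/(8/√21) = 2.463. df = 20, critical t = ±1.725. Reject H₀.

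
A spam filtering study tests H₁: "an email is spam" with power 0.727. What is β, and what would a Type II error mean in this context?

β = 1 - power = 1 - 0.727 = 0.273. A Type II error is failing to reject H₀ when H₀ is false (false negative) — here, failing to conclude that an email is spam when in fact it is true. Consequence: a spam email lands in the inbox.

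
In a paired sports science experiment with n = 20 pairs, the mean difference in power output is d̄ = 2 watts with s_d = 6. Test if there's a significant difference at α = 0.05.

t = d̄/(s_d/√n) = 2/(6/√20) = 1.491. df = 19, critical t = ±2.093. Fail to reject H₀.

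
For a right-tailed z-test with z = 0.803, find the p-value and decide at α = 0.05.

p = P(Z > 0.803) = 1 - Φ(0.803) ≈ 0.211. Since p ≥ 0.05, fail to reject H₀ (not significant) at α = 0.05.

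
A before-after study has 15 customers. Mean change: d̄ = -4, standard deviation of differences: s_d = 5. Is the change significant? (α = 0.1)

t = d̄/(s_d/√n) = -4/(5/√15) = -3.098. df = 14, critical t = ±1.761. Reject H₀.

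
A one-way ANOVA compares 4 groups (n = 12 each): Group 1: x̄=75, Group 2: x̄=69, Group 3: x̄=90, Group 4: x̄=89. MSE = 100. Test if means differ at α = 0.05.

Grand mean = 80.75. SS_between = 3897.0, MS_between = 1299.0. F = 12.99, F_crit ≈ 2.816. Reject H₀.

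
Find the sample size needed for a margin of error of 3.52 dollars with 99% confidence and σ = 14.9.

n = (z*σ/E)² = (2.576×14.9/3.52)² = 118.9 → n = 119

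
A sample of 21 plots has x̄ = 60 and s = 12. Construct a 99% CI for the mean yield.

CI = x̄ ± t*(s/√n) = 60 ± 2.845(12/√21) = (52.55, 67.45)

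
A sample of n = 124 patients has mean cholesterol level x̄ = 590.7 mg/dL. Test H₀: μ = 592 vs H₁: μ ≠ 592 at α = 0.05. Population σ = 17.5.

z = (x̄ - μ₀)/(σ/√n) = (590.7 - 592)/(17.5/√124) = -0.827. Critical value: ±1.96. Since |-0.827| ≤ 1.96, Fail to reject H₀.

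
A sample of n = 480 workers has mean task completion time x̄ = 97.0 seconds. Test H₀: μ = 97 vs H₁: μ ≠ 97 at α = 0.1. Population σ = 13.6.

z = (x̄ - μ₀)/(σ/√n) = (97.0 - 97)/(13.6/√480) = 0.0. Critical value: ±1.645. Since |0.0| ≤ 1.645, Fail to reject H₀.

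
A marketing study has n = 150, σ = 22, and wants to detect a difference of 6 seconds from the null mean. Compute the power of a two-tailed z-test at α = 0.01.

SE = σ/√n = 22/√150 = 1.796. Non-centrality λ = d/SE = 6/1.796 = 3.34. Power ≈ Φ(λ - z_{α/2}) = Φ(3.34 - 2.576) = Φ(0.764) = 0.778.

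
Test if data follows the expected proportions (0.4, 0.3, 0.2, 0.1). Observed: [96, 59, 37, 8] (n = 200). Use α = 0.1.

Expected: [80.0, 60.0, 40.0, 20.0]. χ² = 10.642. df = 3, critical = 6.251. Reject H₀.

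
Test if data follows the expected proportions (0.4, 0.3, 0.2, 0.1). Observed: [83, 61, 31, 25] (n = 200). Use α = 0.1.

Expected: [80.0, 60.0, 40.0, 20.0]. χ² = 3.404. df = 3, critical = 6.251. Fail to reject H₀.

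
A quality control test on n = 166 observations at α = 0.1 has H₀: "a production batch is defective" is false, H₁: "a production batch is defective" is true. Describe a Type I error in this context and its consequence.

Type I error: rejecting H₀ when it is true — concluding that a production batch is defective when in fact it is not. Consequence: scrapping a good batch — wasted material and cost for no reason.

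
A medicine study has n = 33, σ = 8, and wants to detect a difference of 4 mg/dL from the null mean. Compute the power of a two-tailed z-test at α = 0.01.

SE = σ/√n = 8/√33 = 1.393. Non-centrality λ = d/SE = 4/1.393 = 2.872. Power ≈ Φ(λ - z_{α/2}) = Φ(2.872 - 2.576) = Φ(0.296) = 0.616.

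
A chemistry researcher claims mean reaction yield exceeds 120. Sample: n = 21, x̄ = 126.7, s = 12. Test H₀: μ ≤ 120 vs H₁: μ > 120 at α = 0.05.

t = (126.7 - 120)/(12/√21) = 2.559, df = 20. Critical t = 1.725. Reject H₀.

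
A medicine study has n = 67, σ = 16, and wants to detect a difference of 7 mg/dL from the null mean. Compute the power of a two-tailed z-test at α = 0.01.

SE = σ/√n = 16/√67 = 1.955. Non-centrality λ = d/SE = 7/1.955 = 3.581. Power ≈ Φ(λ - z_{α/2}) = Φ(3.581 - 2.576) = Φ(1.005) = 0.843.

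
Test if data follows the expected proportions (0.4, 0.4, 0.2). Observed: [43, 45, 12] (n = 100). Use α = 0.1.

Expected: [40.0, 40.0, 20.0]. χ² = 4.05. df = 2, critical = 4.605. Fail to reject H₀.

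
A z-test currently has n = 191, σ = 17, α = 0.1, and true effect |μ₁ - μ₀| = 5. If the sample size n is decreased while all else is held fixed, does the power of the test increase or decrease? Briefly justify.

Power decreases: a smaller n inflates the standard error σ/√n, pulling the sampling distribution under H₁ back toward the critical value.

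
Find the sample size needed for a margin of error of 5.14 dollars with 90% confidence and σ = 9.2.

n = (z*σ/E)² = (1.645×9.2/5.14)² = 8.7 → n = 9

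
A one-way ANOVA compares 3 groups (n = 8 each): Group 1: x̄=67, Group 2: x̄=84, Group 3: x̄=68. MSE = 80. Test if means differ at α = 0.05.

Grand mean = 73.0. SS_between = 1456.0, MS_between = 728.0. F = 9.1, F_crit ≈ 3.467. Reject H₀.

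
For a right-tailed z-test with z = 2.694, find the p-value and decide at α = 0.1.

p = P(Z > 2.694) = 1 - Φ(2.694) ≈ 0.0035. Since p < 0.1, reject H₀ (significant) at α = 0.1.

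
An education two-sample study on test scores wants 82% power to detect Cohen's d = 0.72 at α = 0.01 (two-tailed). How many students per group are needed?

z_{α/2} = 2.576, z_β = Φ⁻¹(0.82) = 0.915. For medium effect (d = 0.72): n per group = 2(z_{α/2} + z_β)²/d² = 2(2.576 + 0.915)²/0.72² = 47.02 → 48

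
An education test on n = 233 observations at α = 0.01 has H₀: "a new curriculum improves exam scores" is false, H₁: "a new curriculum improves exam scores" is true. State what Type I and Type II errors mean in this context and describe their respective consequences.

Type I (false positive): concluding that a new curriculum improves exam scores when it is not — adopting a curriculum that gives no real benefit — disruption for nothing. Type II (false negative): failing to conclude that a new curriculum improves exam scores when it is — keeping the old curriculum when the new one would have helped students. Which is costlier depends on domain priorities and is a judgement call rather than a statistical fact.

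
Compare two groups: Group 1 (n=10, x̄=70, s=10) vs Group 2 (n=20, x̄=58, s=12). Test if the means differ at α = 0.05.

Pooled sp = 11.4. t = 2.719, df = 28. Critical t = ±2.048. Reject H₀.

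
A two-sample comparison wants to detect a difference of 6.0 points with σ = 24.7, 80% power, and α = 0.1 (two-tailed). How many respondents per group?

n per group = 2(z_α/2 + z_β)²σ²/d² = 2×(1.645 + 0.84)²×24.7²/6.0² = 209.3 → n = 210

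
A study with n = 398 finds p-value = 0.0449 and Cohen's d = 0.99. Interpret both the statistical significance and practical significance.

Statistically significant (p = 0.0449 < 0.05). Cohen's d = 0.99 indicates a large effect size. Both statistical and practical significance should be considered.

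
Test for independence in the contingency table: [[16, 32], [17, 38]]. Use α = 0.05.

χ² = 0.069. df = 1, critical = 3.841. Fail to reject H₀. No evidence of dependence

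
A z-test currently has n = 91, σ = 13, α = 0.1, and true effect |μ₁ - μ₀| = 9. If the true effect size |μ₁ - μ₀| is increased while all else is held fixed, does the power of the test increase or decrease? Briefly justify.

Power increases: a larger true effect increases the non-centrality λ = |μ₁ - μ₀|/(σ/√n).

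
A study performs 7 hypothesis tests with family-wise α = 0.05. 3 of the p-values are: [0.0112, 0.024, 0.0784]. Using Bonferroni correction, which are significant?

Bonferroni α = 0.05/7 = 0.00714. None of the given p-values are significant.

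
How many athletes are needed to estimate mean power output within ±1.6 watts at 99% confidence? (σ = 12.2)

n = (z*σ/E)² = (2.576×12.2/1.6)² = 385.8 → n = 386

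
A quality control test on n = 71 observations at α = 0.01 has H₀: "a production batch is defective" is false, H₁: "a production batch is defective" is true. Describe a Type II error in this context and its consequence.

Type II error: failing to reject H₀ when it is false — concluding that a production batch is defective is not supported when in fact it is. Consequence: shipping a defective batch — faulty products reach customers.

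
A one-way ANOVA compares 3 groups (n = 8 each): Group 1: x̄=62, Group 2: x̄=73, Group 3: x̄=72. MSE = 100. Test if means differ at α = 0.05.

Grand mean = 69.0. SS_between = 592.0, MS_between = 296.0. F = 2.96, F_crit ≈ 3.467. Fail to reject H₀.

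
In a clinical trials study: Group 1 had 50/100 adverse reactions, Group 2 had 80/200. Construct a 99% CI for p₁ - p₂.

p̂₁ = 0.5, p̂₂ = 0.4. Difference = 0.1. CI = (-0.057, 0.257)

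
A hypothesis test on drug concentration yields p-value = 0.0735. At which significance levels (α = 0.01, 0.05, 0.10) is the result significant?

p = 0.0735. Significant at: α = 0.1.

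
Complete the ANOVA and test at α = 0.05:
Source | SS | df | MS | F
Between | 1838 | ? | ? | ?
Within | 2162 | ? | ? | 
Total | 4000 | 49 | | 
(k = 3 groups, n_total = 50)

df_between = 2, df_within = 47. MS_between = 919.0, MS_within = 46.0. F = 19.978, F_crit ≈ 3.195. Reject H₀.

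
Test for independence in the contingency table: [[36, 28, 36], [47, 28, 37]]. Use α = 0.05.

χ² = 0.795. df = 2, critical = 5.991. Fail to reject H₀. No evidence of dependence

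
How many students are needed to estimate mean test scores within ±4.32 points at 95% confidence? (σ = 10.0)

n = (z*σ/E)² = (1.96×10.0/4.32)² = 20.6 → n = 21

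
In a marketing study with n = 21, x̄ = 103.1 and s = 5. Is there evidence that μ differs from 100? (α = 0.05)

t = (x̄ - μ₀)/(s/√n) = (103.1 - 100)/(5/√21) = 2.841. df = 20, critical t = ±2.086. Reject H₀.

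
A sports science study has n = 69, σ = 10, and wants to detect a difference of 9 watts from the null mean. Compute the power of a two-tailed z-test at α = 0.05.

SE = σ/√n = 10/√69 = 1.204. Non-centrality λ = d/SE = 9/1.204 = 7.476. Power ≈ Φ(λ - z_{α/2}) = Φ(7.476 - 1.96) = Φ(5.516) = 1.0.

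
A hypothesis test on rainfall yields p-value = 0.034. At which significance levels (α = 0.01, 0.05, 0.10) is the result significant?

p = 0.034. Significant at: α = 0.05, 0.1.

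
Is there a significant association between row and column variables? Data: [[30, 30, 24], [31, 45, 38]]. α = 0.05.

χ² = 1.671. df = 2, critical = 5.991. Fail to reject H₀. No evidence of dependence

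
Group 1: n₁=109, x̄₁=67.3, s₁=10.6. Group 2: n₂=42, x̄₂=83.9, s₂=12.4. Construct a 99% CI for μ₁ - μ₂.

Difference = -16.6. SE = √(10.6²/109 + 12.4²/42) = 2.166. CI = (-22.18, -11.02)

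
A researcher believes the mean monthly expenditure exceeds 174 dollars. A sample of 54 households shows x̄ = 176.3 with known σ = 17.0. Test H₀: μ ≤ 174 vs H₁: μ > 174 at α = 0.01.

z = 0.994. Critical value: 2.33. Fail to reject H₀.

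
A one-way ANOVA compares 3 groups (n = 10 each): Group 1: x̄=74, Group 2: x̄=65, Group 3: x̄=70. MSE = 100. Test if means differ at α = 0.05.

Grand mean = 69.67. SS_between = 406.67, MS_between = 203.33. F = 2.033, F_crit ≈ 3.354. Fail to reject H₀.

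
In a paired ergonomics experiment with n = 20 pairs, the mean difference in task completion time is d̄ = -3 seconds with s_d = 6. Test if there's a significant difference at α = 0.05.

t = d̄/(s_d/√n) = -3/(6/√20) = -2.236. df = 19, critical t = ±2.093. Reject H₀.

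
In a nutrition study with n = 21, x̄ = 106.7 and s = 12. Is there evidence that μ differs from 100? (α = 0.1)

t = (x̄ - μ₀)/(s/√n) = (106.7 - 100)/(12/√21) = 2.559. df = 20, critical t = ±1.725. Reject H₀.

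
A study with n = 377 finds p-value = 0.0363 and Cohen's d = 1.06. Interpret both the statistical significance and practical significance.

Statistically significant (p = 0.0363 < 0.05). Cohen's d = 1.06 indicates a large effect size. Both statistical and practical significance should be considered.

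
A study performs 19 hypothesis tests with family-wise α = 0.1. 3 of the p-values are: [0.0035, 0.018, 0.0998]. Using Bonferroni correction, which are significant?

Bonferroni α = 0.1/19 = 0.00526. Significant p-values: [0.0035]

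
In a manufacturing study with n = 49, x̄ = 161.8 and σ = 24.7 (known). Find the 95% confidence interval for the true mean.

CI = x̄ ± z*(σ/√n) = 161.8 ± 1.96(24.7/√49) = 161.8 ± 6.92 = (154.88, 168.72)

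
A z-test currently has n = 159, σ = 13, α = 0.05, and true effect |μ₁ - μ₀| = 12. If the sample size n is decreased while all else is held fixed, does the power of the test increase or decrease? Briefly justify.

Power decreases: a smaller n inflates the standard error σ/√n, pulling the sampling distribution under H₁ back toward the critical value.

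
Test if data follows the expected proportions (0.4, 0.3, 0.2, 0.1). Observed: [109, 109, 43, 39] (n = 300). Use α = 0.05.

Expected: [120.0, 90.0, 60.0, 30.0]. χ² = 12.536. df = 3, critical = 7.815. Reject H₀.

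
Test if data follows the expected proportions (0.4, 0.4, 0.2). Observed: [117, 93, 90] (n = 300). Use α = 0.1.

Expected: [120.0, 120.0, 60.0]. χ² = 21.15. df = 2, critical = 4.605. Reject H₀.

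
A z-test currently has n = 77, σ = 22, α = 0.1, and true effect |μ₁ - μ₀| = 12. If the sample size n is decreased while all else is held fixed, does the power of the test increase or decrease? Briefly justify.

Power decreases: a smaller n inflates the standard error σ/√n, pulling the sampling distribution under H₁ back toward the critical value.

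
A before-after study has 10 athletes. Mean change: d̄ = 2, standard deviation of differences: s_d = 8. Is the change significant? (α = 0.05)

t = d̄/(s_d/√n) = 2/(8/√10) = 0.791. df = 9, critical t = ±2.262. Fail to reject H₀.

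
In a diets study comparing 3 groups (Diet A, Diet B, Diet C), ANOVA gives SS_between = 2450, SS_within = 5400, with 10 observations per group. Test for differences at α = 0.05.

df_between = 2, df_within = 27. F = MS_between/MS_within = 1225.0/200.0 = 6.125. F_crit ≈ 3.354. Reject H₀. At least one mean differs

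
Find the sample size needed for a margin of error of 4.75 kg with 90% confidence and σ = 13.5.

n = (z*σ/E)² = (1.645×13.5/4.75)² = 21.9 → n = 22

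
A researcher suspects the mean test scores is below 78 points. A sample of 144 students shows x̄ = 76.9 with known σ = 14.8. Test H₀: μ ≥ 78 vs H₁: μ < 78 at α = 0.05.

z = -0.892. Critical value: -1.645. Fail to reject H₀.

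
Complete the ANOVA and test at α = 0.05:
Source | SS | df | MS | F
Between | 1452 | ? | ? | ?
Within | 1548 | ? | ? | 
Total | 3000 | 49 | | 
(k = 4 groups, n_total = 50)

df_between = 3, df_within = 46. MS_between = 484.0, MS_within = 33.65. F = 14.382, F_crit ≈ 2.807. Reject H₀.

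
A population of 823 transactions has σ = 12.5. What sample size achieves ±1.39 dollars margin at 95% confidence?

Without FPC: n₀ = (1.96×12.5/1.39)² = 310.672. With FPC: n = n₀N/(n₀+N-1) = 225.7 → n = 226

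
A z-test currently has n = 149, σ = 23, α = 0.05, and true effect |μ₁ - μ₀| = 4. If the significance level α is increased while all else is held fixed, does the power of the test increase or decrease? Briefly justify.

Power increases: a larger α lowers the critical value, so more of the H₁ sampling distribution falls in the rejection region.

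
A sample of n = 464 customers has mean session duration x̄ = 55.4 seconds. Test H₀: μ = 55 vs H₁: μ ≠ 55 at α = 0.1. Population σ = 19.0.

z = (x̄ - μ₀)/(σ/√n) = (55.4 - 55)/(19.0/√464) = 0.453. Critical value: ±1.645. Since |0.453| ≤ 1.645, Fail to reject H₀.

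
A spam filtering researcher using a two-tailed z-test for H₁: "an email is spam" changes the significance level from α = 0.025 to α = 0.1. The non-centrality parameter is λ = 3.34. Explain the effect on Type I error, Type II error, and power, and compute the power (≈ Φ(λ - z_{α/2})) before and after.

Increasing α from 0.025 to 0.1:
• Type I error rate increases (α is the Type I rate by definition).
• Critical value moves from z_{α/2} = 2.241 to 1.645, so power = Φ(λ - z_{α/2}) goes from Φ(3.34 - 2.241) = 0.864 to Φ(3.34 - 1.645) = 0.955.
• Type II error rate β = 1 - power therefore decreases (0.136 → 0.045).
Appropriate when false negatives are costly — here, a spam email lands in the inbox.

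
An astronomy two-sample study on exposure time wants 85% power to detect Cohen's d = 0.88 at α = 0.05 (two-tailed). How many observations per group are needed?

z_{α/2} = 1.96, z_β = Φ⁻¹(0.85) = 1.036. For large effect (d = 0.88): n per group = 2(z_{α/2} + z_β)²/d² = 2(1.96 + 1.036)²/0.88² = 23.2 → 24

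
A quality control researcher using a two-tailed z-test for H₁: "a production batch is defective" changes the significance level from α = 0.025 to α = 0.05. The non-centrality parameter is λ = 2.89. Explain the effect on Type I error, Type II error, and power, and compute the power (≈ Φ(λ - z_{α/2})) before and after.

Increasing α from 0.025 to 0.05:
• Type I error rate increases (α is the Type I rate by definition).
• Critical value moves from z_{α/2} = 2.241 to 1.96, so power = Φ(λ - z_{α/2}) goes from Φ(2.89 - 2.241) = 0.742 to Φ(2.89 - 1.96) = 0.824.
• Type II error rate β = 1 - power therefore decreases (0.258 → 0.176).
Appropriate when false negatives are costly — here, shipping a defective batch — faulty products reach customers.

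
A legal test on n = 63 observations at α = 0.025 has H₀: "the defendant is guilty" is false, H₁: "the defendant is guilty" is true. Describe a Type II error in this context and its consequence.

Type II error: failing to reject H₀ when it is false — concluding that the defendant is guilty is not supported when in fact it is. Consequence: acquitting a guilty person.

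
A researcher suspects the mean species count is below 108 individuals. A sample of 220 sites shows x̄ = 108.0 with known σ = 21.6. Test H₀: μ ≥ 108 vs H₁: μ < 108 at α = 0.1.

z = 0.0. Critical value: -1.28. Fail to reject H₀.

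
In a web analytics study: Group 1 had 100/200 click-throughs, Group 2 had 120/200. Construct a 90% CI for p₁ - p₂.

p̂₁ = 0.5, p̂₂ = 0.6. Difference = -0.1. CI = (-0.181, -0.019)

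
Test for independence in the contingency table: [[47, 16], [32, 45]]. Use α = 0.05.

χ² = 15.389. df = 1, critical = 3.841. Reject H₀. Variables are dependent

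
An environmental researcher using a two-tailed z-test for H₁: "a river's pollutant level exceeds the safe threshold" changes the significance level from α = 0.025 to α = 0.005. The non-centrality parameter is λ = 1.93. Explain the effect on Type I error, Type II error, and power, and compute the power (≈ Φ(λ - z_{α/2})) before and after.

Decreasing α from 0.025 to 0.005:
• Type I error rate decreases (α is the Type I rate by definition).
• Critical value moves from z_{α/2} = 2.241 to 2.807, so power = Φ(λ - z_{α/2}) goes from Φ(1.93 - 2.241) = 0.378 to Φ(1.93 - 2.807) = 0.19.
• Type II error rate β = 1 - power therefore increases (0.622 → 0.81).
Appropriate when false positives are costly — here, shutting down a compliant factory unnecessarily.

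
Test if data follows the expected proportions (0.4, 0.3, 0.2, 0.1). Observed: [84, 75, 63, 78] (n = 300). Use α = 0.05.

Expected: [120.0, 90.0, 60.0, 30.0]. χ² = 90.25. df = 3, critical = 7.815. Reject H₀.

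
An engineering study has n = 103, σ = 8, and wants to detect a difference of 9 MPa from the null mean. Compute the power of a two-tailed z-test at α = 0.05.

SE = σ/√n = 8/√103 = 0.788. Non-centrality λ = d/SE = 9/0.788 = 11.418. Power ≈ Φ(λ - z_{α/2}) = Φ(11.418 - 1.96) = Φ(9.458) = 1.0.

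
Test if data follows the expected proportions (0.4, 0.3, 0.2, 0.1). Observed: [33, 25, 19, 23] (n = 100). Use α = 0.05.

Expected: [40.0, 30.0, 20.0, 10.0]. χ² = 19.008. df = 3, critical = 7.815. Reject H₀.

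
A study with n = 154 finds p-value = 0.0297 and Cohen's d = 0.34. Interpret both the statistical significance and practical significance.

Statistically significant (p = 0.0297 < 0.05). Cohen's d = 0.34 indicates a small effect size. Both statistical and practical significance should be considered.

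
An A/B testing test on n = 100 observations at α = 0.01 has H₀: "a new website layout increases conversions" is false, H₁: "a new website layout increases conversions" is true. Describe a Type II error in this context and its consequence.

Type II error: failing to reject H₀ when it is false — concluding that a new website layout increases conversions is not supported when in fact it is. Consequence: discarding a layout that would have improved conversions — lost revenue.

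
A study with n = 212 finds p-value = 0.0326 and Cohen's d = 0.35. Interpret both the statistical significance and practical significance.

Statistically significant (p = 0.0326 < 0.05). Cohen's d = 0.35 indicates a small effect size. Both statistical and practical significance should be considered.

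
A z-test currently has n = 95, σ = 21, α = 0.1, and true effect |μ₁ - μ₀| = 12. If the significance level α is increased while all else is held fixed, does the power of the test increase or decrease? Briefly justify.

Power increases: a larger α lowers the critical value, so more of the H₁ sampling distribution falls in the rejection region.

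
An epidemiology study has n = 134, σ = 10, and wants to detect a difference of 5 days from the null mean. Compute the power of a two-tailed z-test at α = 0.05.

SE = σ/√n = 10/√134 = 0.864. Non-centrality λ = d/SE = 5/0.864 = 5.788. Power ≈ Φ(λ - z_{α/2}) = Φ(5.788 - 1.96) = Φ(3.828) = 1.0.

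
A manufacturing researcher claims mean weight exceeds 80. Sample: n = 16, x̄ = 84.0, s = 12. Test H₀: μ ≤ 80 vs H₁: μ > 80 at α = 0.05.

t = (84.0 - 80)/(12/√16) = 1.333, df = 15. Critical t = 1.753. Fail to reject H₀.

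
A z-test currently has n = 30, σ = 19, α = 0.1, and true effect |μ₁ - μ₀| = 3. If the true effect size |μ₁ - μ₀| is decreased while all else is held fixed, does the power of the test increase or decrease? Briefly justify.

Power decreases: a smaller true effect decreases the non-centrality λ = |μ₁ - μ₀|/(σ/√n).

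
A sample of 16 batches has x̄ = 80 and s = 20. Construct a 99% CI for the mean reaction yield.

CI = x̄ ± t*(s/√n) = 80 ± 2.947(20/√16) = (65.27, 94.73)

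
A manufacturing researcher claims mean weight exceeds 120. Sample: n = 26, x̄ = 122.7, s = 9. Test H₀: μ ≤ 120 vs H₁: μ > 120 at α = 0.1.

t = (122.7 - 120)/(9/√26) = 1.53, df = 25. Critical t = 1.316. Reject H₀.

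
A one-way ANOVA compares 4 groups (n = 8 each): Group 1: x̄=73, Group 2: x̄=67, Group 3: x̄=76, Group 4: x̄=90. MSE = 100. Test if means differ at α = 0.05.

Grand mean = 76.5. SS_between = 2280.0, MS_between = 760.0. F = 7.6, F_crit ≈ 2.947. Reject H₀.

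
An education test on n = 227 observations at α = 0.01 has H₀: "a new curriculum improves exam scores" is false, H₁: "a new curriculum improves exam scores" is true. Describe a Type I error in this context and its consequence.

Type I error: rejecting H₀ when it is true — concluding that a new curriculum improves exam scores when in fact it is not. Consequence: adopting a curriculum that gives no real benefit — disruption for nothing.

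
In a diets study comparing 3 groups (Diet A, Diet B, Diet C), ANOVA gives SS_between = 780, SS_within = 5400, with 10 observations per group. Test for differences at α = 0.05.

df_between = 2, df_within = 27. F = MS_between/MS_within = 390.0/200.0 = 1.95. F_crit ≈ 3.354. Fail to reject H₀.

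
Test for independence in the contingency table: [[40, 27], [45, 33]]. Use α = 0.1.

χ² = 0.06. df = 1, critical = 2.706. Fail to reject H₀. No evidence of dependence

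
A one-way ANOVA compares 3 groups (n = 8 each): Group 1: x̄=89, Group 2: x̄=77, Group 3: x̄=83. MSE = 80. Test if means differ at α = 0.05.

Grand mean = 83.0. SS_between = 576.0, MS_between = 288.0. F = 3.6, F_crit ≈ 3.467. Reject H₀.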